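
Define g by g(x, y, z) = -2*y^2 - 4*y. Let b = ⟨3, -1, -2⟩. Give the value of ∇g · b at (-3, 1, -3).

8

∂g/∂x = 0
∂g/∂y = -4*y - 4
∂g/∂z = 0
∇g at (-3, 1, -3) = (0, -8, 0)
∇g · b = (0)(3) + (-8)(-1) + (0)(-2) = 8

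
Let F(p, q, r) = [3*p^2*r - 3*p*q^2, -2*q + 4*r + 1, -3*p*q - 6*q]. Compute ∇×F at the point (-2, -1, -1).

(-4, 9, 12)

(∇×F)₁ = ∂F₃/∂q − ∂F₂/∂r = -3*p - 10
(∇×F)₂ = ∂F₁/∂r − ∂F₃/∂p = 3*p^2 + 3*q
(∇×F)₃ = ∂F₂/∂p − ∂F₁/∂q = 6*p*q
∇×F = (-3*p - 10, 3*p^2 + 3*q, 6*p*q)
At (-2, -1, -1): (-4, 9, 12).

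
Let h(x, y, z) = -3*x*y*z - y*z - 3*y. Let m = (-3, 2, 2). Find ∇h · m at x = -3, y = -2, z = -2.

∂h/∂x = -3*y*z
∂h/∂y = -3*x*z - z - 3
∂h/∂z = -3*x*y - y
∇h at (-3, -2, -2) = (-12, -19, -16)
∇h · m = (-12)(-3) + (-19)(2) + (-16)(2) = -34

-34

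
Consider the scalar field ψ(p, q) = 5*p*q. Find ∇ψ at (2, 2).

∂ψ/∂p = 5*q
∂ψ/∂q = 5*p
∇ψ = (5*q, 5*p)
At (2, 2): (10, 10).

(10, 10)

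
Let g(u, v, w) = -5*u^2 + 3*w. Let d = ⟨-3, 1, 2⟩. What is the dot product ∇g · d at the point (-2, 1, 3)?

-54

∂g/∂u = -10*u
∂g/∂v = 0
∂g/∂w = 3
∇g at (-2, 1, 3) = (20, 0, 3)
∇g · d = (20)(-3) + (0)(1) + (3)(2) = -54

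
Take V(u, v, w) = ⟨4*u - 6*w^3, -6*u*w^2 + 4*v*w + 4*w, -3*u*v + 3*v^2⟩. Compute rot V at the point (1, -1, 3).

(∇×V)₁ = ∂V₃/∂v − ∂V₂/∂w = 12*u*w - 3*u + 2*v - 4
(∇×V)₂ = ∂V₁/∂w − ∂V₃/∂u = 3*v - 18*w^2
(∇×V)₃ = ∂V₂/∂u − ∂V₁/∂v = -6*w^2
∇×V = (12*u*w - 3*u + 2*v - 4, 3*v - 18*w^2, -6*w^2)
At (1, -1, 3): (27, -165, -54).

(27, -165, -54)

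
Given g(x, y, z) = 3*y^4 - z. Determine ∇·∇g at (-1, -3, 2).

324

∂²g/∂x² = 0
∂²g/∂y² = 36*y^2
∂²g/∂z² = 0
∇²g = 36*y^2
At (-1, -3, 2): 324.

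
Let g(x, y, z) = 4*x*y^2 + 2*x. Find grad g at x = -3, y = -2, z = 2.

∂g/∂x = 4*y^2 + 2
∂g/∂y = 8*x*y
∂g/∂z = 0
∇g = (4*y^2 + 2, 8*x*y, 0)
At (-3, -2, 2): (18, 48, 0).

(18, 48, 0)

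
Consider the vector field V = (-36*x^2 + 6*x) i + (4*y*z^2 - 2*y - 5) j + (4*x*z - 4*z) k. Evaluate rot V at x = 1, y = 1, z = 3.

(-24, -12, 0)

(∇×V)₁ = ∂V₃/∂y − ∂V₂/∂z = -8*y*z
(∇×V)₂ = ∂V₁/∂z − ∂V₃/∂x = -4*z
(∇×V)₃ = ∂V₂/∂x − ∂V₁/∂y = 0
∇×V = (-8*y*z, -4*z, 0)
At (1, 1, 3): (-24, -12, 0).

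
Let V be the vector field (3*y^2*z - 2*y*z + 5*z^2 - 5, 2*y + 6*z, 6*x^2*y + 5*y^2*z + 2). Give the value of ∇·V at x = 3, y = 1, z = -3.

7

∂V₁/∂x = 0
∂V₂/∂y = 2
∂V₃/∂z = 5*y^2
∇·V = 5*y^2 + 2
At (3, 1, -3): 7.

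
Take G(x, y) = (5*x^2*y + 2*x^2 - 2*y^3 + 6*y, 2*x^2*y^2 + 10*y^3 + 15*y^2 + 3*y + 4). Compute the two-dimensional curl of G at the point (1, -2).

29

∂G₂/∂x = 4*x*y^2
∂G₁/∂y = 5*x^2 - 6*y^2 + 6
Scalar curl = -5*x^2 + 4*x*y^2 + 6*y^2 - 6
At (1, -2): 29.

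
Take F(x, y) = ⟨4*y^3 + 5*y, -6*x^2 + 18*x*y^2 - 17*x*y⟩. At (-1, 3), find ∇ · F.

-91

∂F₁/∂x = 0
∂F₂/∂y = 36*x*y - 17*x
∇·F = 36*x*y - 17*x
At (-1, 3): -91.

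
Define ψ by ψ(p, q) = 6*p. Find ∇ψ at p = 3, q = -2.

(6, 0)

∂ψ/∂p = 6
∂ψ/∂q = 0
∇ψ = (6, 0)
At (3, -2): (6, 0).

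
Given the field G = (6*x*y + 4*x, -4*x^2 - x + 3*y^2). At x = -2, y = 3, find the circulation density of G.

∂G₂/∂x = -8*x - 1
∂G₁/∂y = 6*x
Scalar curl = -14*x - 1
At (-2, 3): 27.

27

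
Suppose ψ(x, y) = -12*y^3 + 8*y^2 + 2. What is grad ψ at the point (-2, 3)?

(0, -276)

∂ψ/∂x = 0
∂ψ/∂y = -36*y^2 + 16*y
∇ψ = (0, -36*y^2 + 16*y)
At (-2, 3): (0, -276).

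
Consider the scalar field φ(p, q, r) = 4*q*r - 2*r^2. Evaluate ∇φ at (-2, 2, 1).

(0, 4, 4)

∂φ/∂p = 0
∂φ/∂q = 4*r
∂φ/∂r = 4*q - 4*r
∇φ = (0, 4*r, 4*q - 4*r)
At (-2, 2, 1): (0, 4, 4).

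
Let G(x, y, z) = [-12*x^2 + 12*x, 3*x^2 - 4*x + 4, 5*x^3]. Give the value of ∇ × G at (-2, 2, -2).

(∇×G)₁ = ∂G₃/∂y − ∂G₂/∂z = 0
(∇×G)₂ = ∂G₁/∂z − ∂G₃/∂x = -15*x^2
(∇×G)₃ = ∂G₂/∂x − ∂G₁/∂y = 6*x - 4
∇×G = (0, -15*x^2, 6*x - 4)
At (-2, 2, -2): (0, -60, -16).

(0, -60, -16)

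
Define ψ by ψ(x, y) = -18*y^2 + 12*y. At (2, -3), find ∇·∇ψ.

-36

∂²ψ/∂x² = 0
∂²ψ/∂y² = -36
∇²ψ = -36
At (2, -3): -36.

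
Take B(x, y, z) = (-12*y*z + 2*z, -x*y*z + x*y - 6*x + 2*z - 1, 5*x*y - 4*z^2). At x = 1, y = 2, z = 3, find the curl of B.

(∇×B)₁ = ∂B₃/∂y − ∂B₂/∂z = x*y + 5*x - 2
(∇×B)₂ = ∂B₁/∂z − ∂B₃/∂x = -17*y + 2
(∇×B)₃ = ∂B₂/∂x − ∂B₁/∂y = -y*z + y + 12*z - 6
∇×B = (x*y + 5*x - 2, -17*y + 2, -y*z + y + 12*z - 6)
At (1, 2, 3): (5, -32, 26).

(5, -32, 26)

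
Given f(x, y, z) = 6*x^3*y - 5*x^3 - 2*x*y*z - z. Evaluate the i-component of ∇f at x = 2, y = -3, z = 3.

(∇f)_1 = ∂f/∂x = 18*x^2*y - 15*x^2 - 2*y*z
At (2, -3, 3): -258.

-258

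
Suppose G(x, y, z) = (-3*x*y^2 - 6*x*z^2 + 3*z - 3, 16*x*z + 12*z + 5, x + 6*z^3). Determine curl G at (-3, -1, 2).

(36, 74, 50)

(∇×G)₁ = ∂G₃/∂y − ∂G₂/∂z = -16*x - 12
(∇×G)₂ = ∂G₁/∂z − ∂G₃/∂x = -12*x*z + 2
(∇×G)₃ = ∂G₂/∂x − ∂G₁/∂y = 6*x*y + 16*z
∇×G = (-16*x - 12, -12*x*z + 2, 6*x*y + 16*z)
At (-3, -1, 2): (36, 74, 50).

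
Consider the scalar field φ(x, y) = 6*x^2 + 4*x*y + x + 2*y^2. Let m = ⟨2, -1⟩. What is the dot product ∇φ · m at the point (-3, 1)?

-54

∂φ/∂x = 12*x + 4*y + 1
∂φ/∂y = 4*x + 4*y
∇φ at (-3, 1) = (-31, -8)
∇φ · m = (-31)(2) + (-8)(-1) = -54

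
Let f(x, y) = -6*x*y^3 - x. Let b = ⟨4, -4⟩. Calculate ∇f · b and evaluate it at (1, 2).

∂f/∂x = -6*y^3 - 1
∂f/∂y = -18*x*y^2
∇f at (1, 2) = (-49, -72)
∇f · b = (-49)(4) + (-72)(-4) = 92

92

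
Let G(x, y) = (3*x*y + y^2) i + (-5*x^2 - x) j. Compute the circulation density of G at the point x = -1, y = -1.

14

∂G₂/∂x = -10*x - 1
∂G₁/∂y = 3*x + 2*y
Scalar curl = -13*x - 2*y - 1
At (-1, -1): 14.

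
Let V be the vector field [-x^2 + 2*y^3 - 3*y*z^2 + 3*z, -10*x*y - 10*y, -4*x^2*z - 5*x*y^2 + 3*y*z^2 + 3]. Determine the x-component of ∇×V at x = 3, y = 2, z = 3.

-33

(∇×V)_1 = ∂V₃/∂y − ∂V₂/∂z
= -10*x*y + 3*z^2 − (0)
= -10*x*y + 3*z^2
At (3, 2, 3): -33.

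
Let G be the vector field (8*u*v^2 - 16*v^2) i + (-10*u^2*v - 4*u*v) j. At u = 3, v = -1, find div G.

∂G₁/∂u = 8*v^2
∂G₂/∂v = -10*u^2 - 4*u
∇·G = -10*u^2 - 4*u + 8*v^2
At (3, -1): -94.

-94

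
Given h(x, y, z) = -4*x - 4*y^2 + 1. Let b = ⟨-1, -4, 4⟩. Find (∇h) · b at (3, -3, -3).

-92

∂h/∂x = -4
∂h/∂y = -8*y
∂h/∂z = 0
∇h at (3, -3, -3) = (-4, 24, 0)
∇h · b = (-4)(-1) + (24)(-4) + (0)(4) = -92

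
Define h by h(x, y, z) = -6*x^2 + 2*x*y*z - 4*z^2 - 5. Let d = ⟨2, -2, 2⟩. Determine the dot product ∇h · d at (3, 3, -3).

∂h/∂x = -12*x + 2*y*z
∂h/∂y = 2*x*z
∂h/∂z = 2*x*y - 8*z
∇h at (3, 3, -3) = (-54, -18, 42)
∇h · d = (-54)(2) + (-18)(-2) + (42)(2) = 12

12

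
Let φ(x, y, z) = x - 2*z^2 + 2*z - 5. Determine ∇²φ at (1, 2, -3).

-4

∂²φ/∂x² = 0
∂²φ/∂y² = 0
∂²φ/∂z² = -4
∇²φ = -4
At (1, 2, -3): -4.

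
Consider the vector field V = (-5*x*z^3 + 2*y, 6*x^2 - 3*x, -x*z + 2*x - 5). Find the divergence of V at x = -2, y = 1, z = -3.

∂V₁/∂x = -5*z^3
∂V₂/∂y = 0
∂V₃/∂z = -x
∇·V = -x - 5*z^3
At (-2, 1, -3): 137.

137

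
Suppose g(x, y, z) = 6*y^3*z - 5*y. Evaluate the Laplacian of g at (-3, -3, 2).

∂²g/∂x² = 0
∂²g/∂y² = 36*y*z
∂²g/∂z² = 0
∇²g = 36*y*z
At (-3, -3, 2): -216.

-216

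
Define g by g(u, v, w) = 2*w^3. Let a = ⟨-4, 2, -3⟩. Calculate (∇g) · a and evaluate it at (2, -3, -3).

-162

∂g/∂u = 0
∂g/∂v = 0
∂g/∂w = 6*w^2
∇g at (2, -3, -3) = (0, 0, 54)
∇g · a = (0)(-4) + (0)(2) + (54)(-3) = -162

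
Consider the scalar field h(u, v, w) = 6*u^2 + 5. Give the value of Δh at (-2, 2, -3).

12

∂²h/∂u² = 12
∂²h/∂v² = 0
∂²h/∂w² = 0
∇²h = 12
At (-2, 2, -3): 12.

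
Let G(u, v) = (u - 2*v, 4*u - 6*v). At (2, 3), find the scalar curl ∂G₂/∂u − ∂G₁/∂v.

6

∂G₂/∂u = 4
∂G₁/∂v = -2
Scalar curl = 6
At (2, 3): 6.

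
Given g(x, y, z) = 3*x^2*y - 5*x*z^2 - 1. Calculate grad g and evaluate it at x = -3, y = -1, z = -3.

∂g/∂x = 6*x*y - 5*z^2
∂g/∂y = 3*x^2
∂g/∂z = -10*x*z
∇g = (6*x*y - 5*z^2, 3*x^2, -10*x*z)
At (-3, -1, -3): (-27, 27, -90).

(-27, 27, -90)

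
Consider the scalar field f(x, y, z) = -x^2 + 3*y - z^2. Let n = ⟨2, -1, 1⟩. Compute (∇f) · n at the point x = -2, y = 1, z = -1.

∂f/∂x = -2*x
∂f/∂y = 3
∂f/∂z = -2*z
∇f at (-2, 1, -1) = (4, 3, 2)
∇f · n = (4)(2) + (3)(-1) + (2)(1) = 7

7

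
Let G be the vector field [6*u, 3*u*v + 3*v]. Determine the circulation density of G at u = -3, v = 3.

9

∂G₂/∂u = 3*v
∂G₁/∂v = 0
Scalar curl = 3*v
At (-3, 3): 9.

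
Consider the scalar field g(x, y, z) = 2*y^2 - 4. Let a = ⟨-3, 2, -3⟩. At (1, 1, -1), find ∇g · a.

8

∂g/∂x = 0
∂g/∂y = 4*y
∂g/∂z = 0
∇g at (1, 1, -1) = (0, 4, 0)
∇g · a = (0)(-3) + (4)(2) + (0)(-3) = 8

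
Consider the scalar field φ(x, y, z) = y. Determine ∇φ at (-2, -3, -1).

(0, 1, 0)

∂φ/∂x = 0
∂φ/∂y = 1
∂φ/∂z = 0
∇φ = (0, 1, 0)
At (-2, -3, -1): (0, 1, 0).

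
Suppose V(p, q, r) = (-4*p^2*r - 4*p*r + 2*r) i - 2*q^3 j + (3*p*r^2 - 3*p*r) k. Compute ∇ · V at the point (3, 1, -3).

∂V₁/∂p = -8*p*r - 4*r
∂V₂/∂q = -6*q^2
∂V₃/∂r = 6*p*r - 3*p
∇·V = -2*p*r - 3*p - 6*q^2 - 4*r
At (3, 1, -3): 15.

15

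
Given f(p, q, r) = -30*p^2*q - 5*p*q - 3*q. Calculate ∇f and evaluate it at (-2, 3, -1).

∂f/∂p = -60*p*q - 5*q
∂f/∂q = -30*p^2 - 5*p - 3
∂f/∂r = 0
∇f = (-60*p*q - 5*q, -30*p^2 - 5*p - 3, 0)
At (-2, 3, -1): (345, -113, 0).

(345, -113, 0)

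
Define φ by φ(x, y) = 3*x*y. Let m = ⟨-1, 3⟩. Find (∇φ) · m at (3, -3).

36

∂φ/∂x = 3*y
∂φ/∂y = 3*x
∇φ at (3, -3) = (-9, 9)
∇φ · m = (-9)(-1) + (9)(3) = 36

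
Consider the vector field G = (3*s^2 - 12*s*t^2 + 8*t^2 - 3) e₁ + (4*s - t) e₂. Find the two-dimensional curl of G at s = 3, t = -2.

-108

∂G₂/∂s = 4
∂G₁/∂t = -24*s*t + 16*t
Scalar curl = 24*s*t - 16*t + 4
At (3, -2): -108.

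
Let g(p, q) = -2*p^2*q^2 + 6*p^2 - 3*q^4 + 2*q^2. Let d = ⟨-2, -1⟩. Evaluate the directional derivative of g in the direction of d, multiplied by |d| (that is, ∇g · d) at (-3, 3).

∂g/∂p = -4*p*q^2 + 12*p
∂g/∂q = -4*p^2*q - 12*q^3 + 4*q
∇g at (-3, 3) = (72, -420)
∇g · d = (72)(-2) + (-420)(-1) = 276

276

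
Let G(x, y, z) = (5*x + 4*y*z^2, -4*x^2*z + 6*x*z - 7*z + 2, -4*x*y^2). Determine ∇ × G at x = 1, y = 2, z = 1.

(-11, 32, -6)

(∇×G)₁ = ∂G₃/∂y − ∂G₂/∂z = 4*x^2 - 8*x*y - 6*x + 7
(∇×G)₂ = ∂G₁/∂z − ∂G₃/∂x = 4*y^2 + 8*y*z
(∇×G)₃ = ∂G₂/∂x − ∂G₁/∂y = -8*x*z - 4*z^2 + 6*z
∇×G = (4*x^2 - 8*x*y - 6*x + 7, 4*y^2 + 8*y*z, -8*x*z - 4*z^2 + 6*z)
At (1, 2, 1): (-11, 32, -6).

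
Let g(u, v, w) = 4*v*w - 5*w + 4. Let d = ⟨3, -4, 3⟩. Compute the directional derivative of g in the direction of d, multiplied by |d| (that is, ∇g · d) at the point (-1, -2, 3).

-87

∂g/∂u = 0
∂g/∂v = 4*w
∂g/∂w = 4*v - 5
∇g at (-1, -2, 3) = (0, 12, -13)
∇g · d = (0)(3) + (12)(-4) + (-13)(3) = -87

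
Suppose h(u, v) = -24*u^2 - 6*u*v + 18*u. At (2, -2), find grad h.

∂h/∂u = -48*u - 6*v + 18
∂h/∂v = -6*u
∇h = (-48*u - 6*v + 18, -6*u)
At (2, -2): (-66, -12).

(-66, -12)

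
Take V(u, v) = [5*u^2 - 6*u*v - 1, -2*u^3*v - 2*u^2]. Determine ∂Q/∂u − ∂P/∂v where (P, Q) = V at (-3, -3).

∂V₂/∂u = -6*u^2*v - 4*u
∂V₁/∂v = -6*u
Scalar curl = -6*u^2*v + 2*u
At (-3, -3): 156.

156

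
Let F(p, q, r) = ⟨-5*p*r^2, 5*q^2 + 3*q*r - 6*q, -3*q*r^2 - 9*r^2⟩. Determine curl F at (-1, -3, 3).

(-18, 30, 0)

(∇×F)₁ = ∂F₃/∂q − ∂F₂/∂r = -3*q - 3*r^2
(∇×F)₂ = ∂F₁/∂r − ∂F₃/∂p = -10*p*r
(∇×F)₃ = ∂F₂/∂p − ∂F₁/∂q = 0
∇×F = (-3*q - 3*r^2, -10*p*r, 0)
At (-1, -3, 3): (-18, 30, 0).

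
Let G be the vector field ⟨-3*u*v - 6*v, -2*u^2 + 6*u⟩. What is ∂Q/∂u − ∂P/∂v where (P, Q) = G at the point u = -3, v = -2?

15

∂G₂/∂u = -4*u + 6
∂G₁/∂v = -3*u - 6
Scalar curl = -u + 12
At (-3, -2): 15.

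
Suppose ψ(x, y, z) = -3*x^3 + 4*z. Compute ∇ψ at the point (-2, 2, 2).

(-36, 0, 4)

∂ψ/∂x = -9*x^2
∂ψ/∂y = 0
∂ψ/∂z = 4
∇ψ = (-9*x^2, 0, 4)
At (-2, 2, 2): (-36, 0, 4).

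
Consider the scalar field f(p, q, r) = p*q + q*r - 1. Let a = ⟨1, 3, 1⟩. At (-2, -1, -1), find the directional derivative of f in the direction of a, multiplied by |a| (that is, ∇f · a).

∂f/∂p = q
∂f/∂q = p + r
∂f/∂r = q
∇f at (-2, -1, -1) = (-1, -3, -1)
∇f · a = (-1)(1) + (-3)(3) + (-1)(1) = -11

-11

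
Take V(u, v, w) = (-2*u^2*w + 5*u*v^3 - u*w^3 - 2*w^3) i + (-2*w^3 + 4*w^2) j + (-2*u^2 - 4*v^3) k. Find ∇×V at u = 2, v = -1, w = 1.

(∇×V)₁ = ∂V₃/∂v − ∂V₂/∂w = -12*v^2 + 6*w^2 - 8*w
(∇×V)₂ = ∂V₁/∂w − ∂V₃/∂u = -2*u^2 - 3*u*w^2 + 4*u - 6*w^2
(∇×V)₃ = ∂V₂/∂u − ∂V₁/∂v = -15*u*v^2
∇×V = (-12*v^2 + 6*w^2 - 8*w, -2*u^2 - 3*u*w^2 + 4*u - 6*w^2, -15*u*v^2)
At (2, -1, 1): (-14, -12, -30).

(-14, -12, -30)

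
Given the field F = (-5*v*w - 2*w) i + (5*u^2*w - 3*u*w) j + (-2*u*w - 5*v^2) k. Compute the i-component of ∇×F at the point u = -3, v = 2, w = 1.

(∇×F)_1 = ∂F₃/∂v − ∂F₂/∂w
= -10*v − (5*u^2 - 3*u)
= -5*u^2 + 3*u - 10*v
At (-3, 2, 1): -74.

-74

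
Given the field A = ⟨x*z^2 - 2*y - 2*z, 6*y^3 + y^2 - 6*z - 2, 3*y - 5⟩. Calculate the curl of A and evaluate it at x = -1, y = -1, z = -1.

(∇×A)₁ = ∂A₃/∂y − ∂A₂/∂z = 9
(∇×A)₂ = ∂A₁/∂z − ∂A₃/∂x = 2*x*z - 2
(∇×A)₃ = ∂A₂/∂x − ∂A₁/∂y = 2
∇×A = (9, 2*x*z - 2, 2)
At (-1, -1, -1): (9, 0, 2).

(9, 0, 2)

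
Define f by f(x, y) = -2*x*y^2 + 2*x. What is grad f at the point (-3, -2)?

∂f/∂x = -2*y^2 + 2
∂f/∂y = -4*x*y
∇f = (-2*y^2 + 2, -4*x*y)
At (-3, -2): (-6, -24).

(-6, -24)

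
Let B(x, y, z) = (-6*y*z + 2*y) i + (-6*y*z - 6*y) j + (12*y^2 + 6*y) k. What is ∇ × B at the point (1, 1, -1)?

(36, -6, -8)

(∇×B)₁ = ∂B₃/∂y − ∂B₂/∂z = 30*y + 6
(∇×B)₂ = ∂B₁/∂z − ∂B₃/∂x = -6*y
(∇×B)₃ = ∂B₂/∂x − ∂B₁/∂y = 6*z - 2
∇×B = (30*y + 6, -6*y, 6*z - 2)
At (1, 1, -1): (36, -6, -8).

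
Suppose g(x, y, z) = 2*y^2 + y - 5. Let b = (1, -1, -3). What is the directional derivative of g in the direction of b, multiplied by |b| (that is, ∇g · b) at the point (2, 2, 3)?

∂g/∂x = 0
∂g/∂y = 4*y + 1
∂g/∂z = 0
∇g at (2, 2, 3) = (0, 9, 0)
∇g · b = (0)(1) + (9)(-1) + (0)(-3) = -9

-9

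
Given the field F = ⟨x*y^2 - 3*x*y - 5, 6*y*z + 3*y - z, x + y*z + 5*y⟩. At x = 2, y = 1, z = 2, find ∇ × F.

(2, -1, 2)

(∇×F)₁ = ∂F₃/∂y − ∂F₂/∂z = -6*y + z + 6
(∇×F)₂ = ∂F₁/∂z − ∂F₃/∂x = -1
(∇×F)₃ = ∂F₂/∂x − ∂F₁/∂y = -2*x*y + 3*x
∇×F = (-6*y + z + 6, -1, -2*x*y + 3*x)
At (2, 1, 2): (2, -1, 2).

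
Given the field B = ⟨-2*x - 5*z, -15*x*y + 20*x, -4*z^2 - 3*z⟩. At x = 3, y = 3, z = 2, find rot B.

(∇×B)₁ = ∂B₃/∂y − ∂B₂/∂z = 0
(∇×B)₂ = ∂B₁/∂z − ∂B₃/∂x = -5
(∇×B)₃ = ∂B₂/∂x − ∂B₁/∂y = -15*y + 20
∇×B = (0, -5, -15*y + 20)
At (3, 3, 2): (0, -5, -25).

(0, -5, -25)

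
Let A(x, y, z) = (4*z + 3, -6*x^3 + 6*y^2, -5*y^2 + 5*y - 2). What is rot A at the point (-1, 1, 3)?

(-5, 4, -18)

(∇×A)₁ = ∂A₃/∂y − ∂A₂/∂z = -10*y + 5
(∇×A)₂ = ∂A₁/∂z − ∂A₃/∂x = 4
(∇×A)₃ = ∂A₂/∂x − ∂A₁/∂y = -18*x^2
∇×A = (-10*y + 5, 4, -18*x^2)
At (-1, 1, 3): (-5, 4, -18).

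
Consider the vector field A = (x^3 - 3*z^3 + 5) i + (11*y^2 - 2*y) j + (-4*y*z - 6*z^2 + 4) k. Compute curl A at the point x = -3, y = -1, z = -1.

(∇×A)₁ = ∂A₃/∂y − ∂A₂/∂z = -4*z
(∇×A)₂ = ∂A₁/∂z − ∂A₃/∂x = -9*z^2
(∇×A)₃ = ∂A₂/∂x − ∂A₁/∂y = 0
∇×A = (-4*z, -9*z^2, 0)
At (-3, -1, -1): (4, -9, 0).

(4, -9, 0)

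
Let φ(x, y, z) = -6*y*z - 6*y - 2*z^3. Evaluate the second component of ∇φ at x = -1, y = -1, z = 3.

(∇φ)_2 = ∂φ/∂y = -6*z - 6
At (-1, -1, 3): -24.

-24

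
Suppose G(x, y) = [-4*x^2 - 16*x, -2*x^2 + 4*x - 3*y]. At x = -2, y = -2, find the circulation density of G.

∂G₂/∂x = -4*x + 4
∂G₁/∂y = 0
Scalar curl = -4*x + 4
At (-2, -2): 12.

12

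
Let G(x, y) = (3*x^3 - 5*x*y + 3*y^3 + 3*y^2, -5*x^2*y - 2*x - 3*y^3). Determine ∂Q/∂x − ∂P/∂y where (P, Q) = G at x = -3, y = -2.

-101

∂G₂/∂x = -10*x*y - 2
∂G₁/∂y = -5*x + 9*y^2 + 6*y
Scalar curl = -10*x*y + 5*x - 9*y^2 - 6*y - 2
At (-3, -2): -101.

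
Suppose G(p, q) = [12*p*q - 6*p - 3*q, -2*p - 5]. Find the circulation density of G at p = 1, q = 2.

∂G₂/∂p = -2
∂G₁/∂q = 12*p - 3
Scalar curl = -12*p + 1
At (1, 2): -11.

-11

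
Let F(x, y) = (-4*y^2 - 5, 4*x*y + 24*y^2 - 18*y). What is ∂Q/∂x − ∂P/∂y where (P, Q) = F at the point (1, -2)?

∂F₂/∂x = 4*y
∂F₁/∂y = -8*y
Scalar curl = 12*y
At (1, -2): -24.

-24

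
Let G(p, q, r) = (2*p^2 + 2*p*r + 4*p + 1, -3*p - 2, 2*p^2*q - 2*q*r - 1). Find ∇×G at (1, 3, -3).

(8, -10, -3)

(∇×G)₁ = ∂G₃/∂q − ∂G₂/∂r = 2*p^2 - 2*r
(∇×G)₂ = ∂G₁/∂r − ∂G₃/∂p = -4*p*q + 2*p
(∇×G)₃ = ∂G₂/∂p − ∂G₁/∂q = -3
∇×G = (2*p^2 - 2*r, -4*p*q + 2*p, -3)
At (1, 3, -3): (8, -10, -3).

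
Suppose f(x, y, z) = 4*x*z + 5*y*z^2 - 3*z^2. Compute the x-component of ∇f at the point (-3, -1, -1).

-4

(∇f)_1 = ∂f/∂x = 4*z
At (-3, -1, -1): -4.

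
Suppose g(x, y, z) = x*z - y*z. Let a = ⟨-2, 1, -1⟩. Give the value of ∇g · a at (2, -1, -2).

∂g/∂x = z
∂g/∂y = -z
∂g/∂z = x - y
∇g at (2, -1, -2) = (-2, 2, 3)
∇g · a = (-2)(-2) + (2)(1) + (3)(-1) = 3

3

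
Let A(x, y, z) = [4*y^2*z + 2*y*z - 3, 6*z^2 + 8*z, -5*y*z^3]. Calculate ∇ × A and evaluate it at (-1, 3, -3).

(163, 42, 78)

(∇×A)₁ = ∂A₃/∂y − ∂A₂/∂z = -5*z^3 - 12*z - 8
(∇×A)₂ = ∂A₁/∂z − ∂A₃/∂x = 4*y^2 + 2*y
(∇×A)₃ = ∂A₂/∂x − ∂A₁/∂y = -8*y*z - 2*z
∇×A = (-5*z^3 - 12*z - 8, 4*y^2 + 2*y, -8*y*z - 2*z)
At (-1, 3, -3): (163, 42, 78).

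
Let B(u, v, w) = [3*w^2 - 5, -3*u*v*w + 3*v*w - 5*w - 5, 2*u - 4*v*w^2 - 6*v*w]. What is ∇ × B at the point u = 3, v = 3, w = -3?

(∇×B)₁ = ∂B₃/∂v − ∂B₂/∂w = 3*u*v - 3*v - 4*w^2 - 6*w + 5
(∇×B)₂ = ∂B₁/∂w − ∂B₃/∂u = 6*w - 2
(∇×B)₃ = ∂B₂/∂u − ∂B₁/∂v = -3*v*w
∇×B = (3*u*v - 3*v - 4*w^2 - 6*w + 5, 6*w - 2, -3*v*w)
At (3, 3, -3): (5, -20, 27).

(5, -20, 27)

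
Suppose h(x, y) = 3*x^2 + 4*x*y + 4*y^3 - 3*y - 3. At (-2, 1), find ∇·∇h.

30

∂²h/∂x² = 6
∂²h/∂y² = 24*y
∇²h = 24*y + 6
At (-2, 1): 30.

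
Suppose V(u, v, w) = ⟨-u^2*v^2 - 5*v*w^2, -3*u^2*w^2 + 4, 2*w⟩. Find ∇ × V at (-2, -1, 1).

(24, 10, 9)

(∇×V)₁ = ∂V₃/∂v − ∂V₂/∂w = 6*u^2*w
(∇×V)₂ = ∂V₁/∂w − ∂V₃/∂u = -10*v*w
(∇×V)₃ = ∂V₂/∂u − ∂V₁/∂v = 2*u^2*v - 6*u*w^2 + 5*w^2
∇×V = (6*u^2*w, -10*v*w, 2*u^2*v - 6*u*w^2 + 5*w^2)
At (-2, -1, 1): (24, 10, 9).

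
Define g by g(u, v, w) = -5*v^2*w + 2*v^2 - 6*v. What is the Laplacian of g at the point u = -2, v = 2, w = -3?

∂²g/∂u² = 0
∂²g/∂v² = 2*(-5*w + 2)
∂²g/∂w² = 0
∇²g = -10*w + 4
At (-2, 2, -3): 34.

34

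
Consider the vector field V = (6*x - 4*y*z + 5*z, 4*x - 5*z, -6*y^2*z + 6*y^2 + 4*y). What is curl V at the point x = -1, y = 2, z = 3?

(∇×V)₁ = ∂V₃/∂y − ∂V₂/∂z = -12*y*z + 12*y + 9
(∇×V)₂ = ∂V₁/∂z − ∂V₃/∂x = -4*y + 5
(∇×V)₃ = ∂V₂/∂x − ∂V₁/∂y = 4*z + 4
∇×V = (-12*y*z + 12*y + 9, -4*y + 5, 4*z + 4)
At (-1, 2, 3): (-39, -3, 16).

(-39, -3, 16)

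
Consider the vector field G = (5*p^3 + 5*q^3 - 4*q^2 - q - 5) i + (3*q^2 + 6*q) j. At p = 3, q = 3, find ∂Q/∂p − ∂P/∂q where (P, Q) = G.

∂G₂/∂p = 0
∂G₁/∂q = 15*q^2 - 8*q - 1
Scalar curl = -15*q^2 + 8*q + 1
At (3, 3): -110.

-110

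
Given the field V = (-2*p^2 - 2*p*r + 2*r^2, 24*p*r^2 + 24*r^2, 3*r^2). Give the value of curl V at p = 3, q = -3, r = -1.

(192, -10, 24)

(∇×V)₁ = ∂V₃/∂q − ∂V₂/∂r = -48*p*r - 48*r
(∇×V)₂ = ∂V₁/∂r − ∂V₃/∂p = -2*p + 4*r
(∇×V)₃ = ∂V₂/∂p − ∂V₁/∂q = 24*r^2
∇×V = (-48*p*r - 48*r, -2*p + 4*r, 24*r^2)
At (3, -3, -1): (192, -10, 24).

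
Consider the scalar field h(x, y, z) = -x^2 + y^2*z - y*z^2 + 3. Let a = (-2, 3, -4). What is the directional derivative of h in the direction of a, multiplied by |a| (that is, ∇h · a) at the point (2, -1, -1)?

∂h/∂x = -2*x
∂h/∂y = 2*y*z - z^2
∂h/∂z = y^2 - 2*y*z
∇h at (2, -1, -1) = (-4, 1, -1)
∇h · a = (-4)(-2) + (1)(3) + (-1)(-4) = 15

15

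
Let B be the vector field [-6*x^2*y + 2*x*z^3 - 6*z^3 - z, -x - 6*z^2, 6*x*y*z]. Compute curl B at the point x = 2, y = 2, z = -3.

(-72, -19, 23)

(∇×B)₁ = ∂B₃/∂y − ∂B₂/∂z = 6*x*z + 12*z
(∇×B)₂ = ∂B₁/∂z − ∂B₃/∂x = 6*x*z^2 - 6*y*z - 18*z^2 - 1
(∇×B)₃ = ∂B₂/∂x − ∂B₁/∂y = 6*x^2 - 1
∇×B = (6*x*z + 12*z, 6*x*z^2 - 6*y*z - 18*z^2 - 1, 6*x^2 - 1)
At (2, 2, -3): (-72, -19, 23).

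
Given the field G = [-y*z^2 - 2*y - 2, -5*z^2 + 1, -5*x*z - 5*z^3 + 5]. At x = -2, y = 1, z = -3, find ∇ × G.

(∇×G)₁ = ∂G₃/∂y − ∂G₂/∂z = 10*z
(∇×G)₂ = ∂G₁/∂z − ∂G₃/∂x = -2*y*z + 5*z
(∇×G)₃ = ∂G₂/∂x − ∂G₁/∂y = z^2 + 2
∇×G = (10*z, -2*y*z + 5*z, z^2 + 2)
At (-2, 1, -3): (-30, -9, 11).

(-30, -9, 11)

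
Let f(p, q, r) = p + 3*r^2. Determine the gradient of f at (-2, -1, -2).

(1, 0, -12)

∂f/∂p = 1
∂f/∂q = 0
∂f/∂r = 6*r
∇f = (1, 0, 6*r)
At (-2, -1, -2): (1, 0, -12).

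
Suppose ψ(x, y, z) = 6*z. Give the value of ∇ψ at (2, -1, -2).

(0, 0, 6)

∂ψ/∂x = 0
∂ψ/∂y = 0
∂ψ/∂z = 6
∇ψ = (0, 0, 6)
At (2, -1, -2): (0, 0, 6).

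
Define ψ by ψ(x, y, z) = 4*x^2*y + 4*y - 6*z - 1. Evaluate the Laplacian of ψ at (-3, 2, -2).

∂²ψ/∂x² = 8*y
∂²ψ/∂y² = 0
∂²ψ/∂z² = 0
∇²ψ = 8*y
At (-3, 2, -2): 16.

16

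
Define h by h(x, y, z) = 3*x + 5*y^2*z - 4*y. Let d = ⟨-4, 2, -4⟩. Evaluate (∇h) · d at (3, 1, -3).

∂h/∂x = 3
∂h/∂y = 10*y*z - 4
∂h/∂z = 5*y^2
∇h at (3, 1, -3) = (3, -34, 5)
∇h · d = (3)(-4) + (-34)(2) + (5)(-4) = -100

-100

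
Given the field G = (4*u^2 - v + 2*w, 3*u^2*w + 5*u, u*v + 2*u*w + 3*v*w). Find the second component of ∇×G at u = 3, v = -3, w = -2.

(∇×G)_2 = ∂G₁/∂w − ∂G₃/∂u
= 2 − (v + 2*w)
= -v - 2*w + 2
At (3, -3, -2): 9.

9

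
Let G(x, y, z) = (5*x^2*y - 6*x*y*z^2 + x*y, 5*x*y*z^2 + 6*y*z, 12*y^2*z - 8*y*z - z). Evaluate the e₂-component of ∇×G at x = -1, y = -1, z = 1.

(∇×G)_2 = ∂G₁/∂z − ∂G₃/∂x
= -12*x*y*z − (0)
= -12*x*y*z
At (-1, -1, 1): -12.

-12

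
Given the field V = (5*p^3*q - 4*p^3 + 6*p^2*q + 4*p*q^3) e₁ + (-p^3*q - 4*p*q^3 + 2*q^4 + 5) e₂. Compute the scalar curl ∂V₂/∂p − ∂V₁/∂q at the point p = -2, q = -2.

∂V₂/∂p = -3*p^2*q - 4*q^3
∂V₁/∂q = 5*p^3 + 6*p^2 + 12*p*q^2
Scalar curl = -5*p^3 - 3*p^2*q - 6*p^2 - 12*p*q^2 - 4*q^3
At (-2, -2): 168.

168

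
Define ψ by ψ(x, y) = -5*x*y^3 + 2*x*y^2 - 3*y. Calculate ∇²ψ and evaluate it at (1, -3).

94

∂²ψ/∂x² = 0
∂²ψ/∂y² = 2*x*(-15*y + 2)
∇²ψ = -30*x*y + 4*x
At (1, -3): 94.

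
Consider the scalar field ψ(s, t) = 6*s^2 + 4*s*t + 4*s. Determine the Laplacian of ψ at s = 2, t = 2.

∂²ψ/∂s² = 12
∂²ψ/∂t² = 0
∇²ψ = 12
At (2, 2): 12.

12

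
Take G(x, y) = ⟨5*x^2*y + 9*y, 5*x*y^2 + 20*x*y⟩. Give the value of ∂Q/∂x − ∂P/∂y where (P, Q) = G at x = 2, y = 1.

∂G₂/∂x = 5*y^2 + 20*y
∂G₁/∂y = 5*x^2 + 9
Scalar curl = -5*x^2 + 5*y^2 + 20*y - 9
At (2, 1): -4.

-4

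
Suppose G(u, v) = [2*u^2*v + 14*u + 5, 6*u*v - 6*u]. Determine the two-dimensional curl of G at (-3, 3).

∂G₂/∂u = 6*v - 6
∂G₁/∂v = 2*u^2
Scalar curl = -2*u^2 + 6*v - 6
At (-3, 3): -6.

-6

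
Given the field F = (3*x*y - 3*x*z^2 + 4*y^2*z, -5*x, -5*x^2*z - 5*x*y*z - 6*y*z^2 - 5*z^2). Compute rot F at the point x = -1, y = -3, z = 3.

(∇×F)₁ = ∂F₃/∂y − ∂F₂/∂z = -5*x*z - 6*z^2
(∇×F)₂ = ∂F₁/∂z − ∂F₃/∂x = 4*x*z + 4*y^2 + 5*y*z
(∇×F)₃ = ∂F₂/∂x − ∂F₁/∂y = -3*x - 8*y*z - 5
∇×F = (-5*x*z - 6*z^2, 4*x*z + 4*y^2 + 5*y*z, -3*x - 8*y*z - 5)
At (-1, -3, 3): (-39, -21, 70).

(-39, -21, 70)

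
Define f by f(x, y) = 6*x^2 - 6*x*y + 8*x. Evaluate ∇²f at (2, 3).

∂²f/∂x² = 12
∂²f/∂y² = 0
∇²f = 12
At (2, 3): 12.

12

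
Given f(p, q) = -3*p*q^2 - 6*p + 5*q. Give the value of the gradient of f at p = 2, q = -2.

∂f/∂p = -3*q^2 - 6
∂f/∂q = -6*p*q + 5
∇f = (-3*q^2 - 6, -6*p*q + 5)
At (2, -2): (-18, 29).

(-18, 29)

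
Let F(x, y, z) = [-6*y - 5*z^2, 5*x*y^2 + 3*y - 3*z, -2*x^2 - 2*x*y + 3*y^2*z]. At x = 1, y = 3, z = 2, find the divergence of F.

∂F₁/∂x = 0
∂F₂/∂y = 10*x*y + 3
∂F₃/∂z = 3*y^2
∇·F = 10*x*y + 3*y^2 + 3
At (1, 3, 2): 60.

60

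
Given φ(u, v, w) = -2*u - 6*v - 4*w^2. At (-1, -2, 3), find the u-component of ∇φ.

(∇φ)_1 = ∂φ/∂u = -2
At (-1, -2, 3): -2.

-2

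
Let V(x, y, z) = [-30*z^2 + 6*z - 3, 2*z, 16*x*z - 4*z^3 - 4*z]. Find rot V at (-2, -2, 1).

(∇×V)₁ = ∂V₃/∂y − ∂V₂/∂z = -2
(∇×V)₂ = ∂V₁/∂z − ∂V₃/∂x = -76*z + 6
(∇×V)₃ = ∂V₂/∂x − ∂V₁/∂y = 0
∇×V = (-2, -76*z + 6, 0)
At (-2, -2, 1): (-2, -70, 0).

(-2, -70, 0)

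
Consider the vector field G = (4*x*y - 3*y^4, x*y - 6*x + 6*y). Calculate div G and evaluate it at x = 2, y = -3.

∂G₁/∂x = 4*y
∂G₂/∂y = x + 6
∇·G = x + 4*y + 6
At (2, -3): -4.

-4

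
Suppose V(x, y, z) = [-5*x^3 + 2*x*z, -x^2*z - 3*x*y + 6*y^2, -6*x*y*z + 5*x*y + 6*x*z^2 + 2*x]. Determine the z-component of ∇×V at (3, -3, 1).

3

(∇×V)_3 = ∂V₂/∂x − ∂V₁/∂y
= -2*x*z - 3*y − (0)
= -2*x*z - 3*y
At (3, -3, 1): 3.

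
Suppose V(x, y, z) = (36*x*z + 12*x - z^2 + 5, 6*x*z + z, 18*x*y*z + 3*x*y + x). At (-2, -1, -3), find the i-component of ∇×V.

113

(∇×V)_1 = ∂V₃/∂y − ∂V₂/∂z
= 18*x*z + 3*x − (6*x + 1)
= 18*x*z - 3*x - 1
At (-2, -1, -3): 113.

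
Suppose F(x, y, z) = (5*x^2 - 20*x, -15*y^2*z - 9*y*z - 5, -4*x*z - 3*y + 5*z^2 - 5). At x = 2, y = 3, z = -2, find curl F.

(∇×F)₁ = ∂F₃/∂y − ∂F₂/∂z = 15*y^2 + 9*y - 3
(∇×F)₂ = ∂F₁/∂z − ∂F₃/∂x = 4*z
(∇×F)₃ = ∂F₂/∂x − ∂F₁/∂y = 0
∇×F = (15*y^2 + 9*y - 3, 4*z, 0)
At (2, 3, -2): (159, -8, 0).

(159, -8, 0)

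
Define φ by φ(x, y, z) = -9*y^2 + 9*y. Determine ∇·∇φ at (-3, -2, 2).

-18

∂²φ/∂x² = 0
∂²φ/∂y² = -18
∂²φ/∂z² = 0
∇²φ = -18
At (-3, -2, 2): -18.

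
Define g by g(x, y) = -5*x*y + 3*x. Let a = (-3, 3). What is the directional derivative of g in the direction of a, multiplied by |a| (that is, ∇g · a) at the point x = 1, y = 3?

∂g/∂x = -5*y + 3
∂g/∂y = -5*x
∇g at (1, 3) = (-12, -5)
∇g · a = (-12)(-3) + (-5)(3) = 21

21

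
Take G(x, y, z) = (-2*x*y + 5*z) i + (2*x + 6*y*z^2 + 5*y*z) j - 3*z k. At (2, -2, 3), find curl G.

(82, 5, 6)

(∇×G)₁ = ∂G₃/∂y − ∂G₂/∂z = -12*y*z - 5*y
(∇×G)₂ = ∂G₁/∂z − ∂G₃/∂x = 5
(∇×G)₃ = ∂G₂/∂x − ∂G₁/∂y = 2*x + 2
∇×G = (-12*y*z - 5*y, 5, 2*x + 2)
At (2, -2, 3): (82, 5, 6).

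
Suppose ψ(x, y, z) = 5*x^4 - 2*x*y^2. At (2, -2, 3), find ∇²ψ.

232

∂²ψ/∂x² = 60*x^2
∂²ψ/∂y² = -4*x
∂²ψ/∂z² = 0
∇²ψ = 60*x^2 - 4*x
At (2, -2, 3): 232.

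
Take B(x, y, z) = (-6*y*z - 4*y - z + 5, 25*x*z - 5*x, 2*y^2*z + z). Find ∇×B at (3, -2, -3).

(∇×B)₁ = ∂B₃/∂y − ∂B₂/∂z = -25*x + 4*y*z
(∇×B)₂ = ∂B₁/∂z − ∂B₃/∂x = -6*y - 1
(∇×B)₃ = ∂B₂/∂x − ∂B₁/∂y = 31*z - 1
∇×B = (-25*x + 4*y*z, -6*y - 1, 31*z - 1)
At (3, -2, -3): (-51, 11, -94).

(-51, 11, -94)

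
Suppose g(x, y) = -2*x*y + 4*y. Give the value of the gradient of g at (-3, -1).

∂g/∂x = -2*y
∂g/∂y = -2*x + 4
∇g = (-2*y, -2*x + 4)
At (-3, -1): (2, 10).

(2, 10)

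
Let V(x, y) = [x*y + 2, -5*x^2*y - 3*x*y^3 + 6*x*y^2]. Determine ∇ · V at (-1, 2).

9

∂V₁/∂x = y
∂V₂/∂y = -5*x^2 - 9*x*y^2 + 12*x*y
∇·V = -5*x^2 - 9*x*y^2 + 12*x*y + y
At (-1, 2): 9.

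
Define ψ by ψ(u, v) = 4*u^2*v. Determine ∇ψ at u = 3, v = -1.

(-24, 36)

∂ψ/∂u = 8*u*v
∂ψ/∂v = 4*u^2
∇ψ = (8*u*v, 4*u^2)
At (3, -1): (-24, 36).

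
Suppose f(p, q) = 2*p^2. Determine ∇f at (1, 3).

(4, 0)

∂f/∂p = 4*p
∂f/∂q = 0
∇f = (4*p, 0)
At (1, 3): (4, 0).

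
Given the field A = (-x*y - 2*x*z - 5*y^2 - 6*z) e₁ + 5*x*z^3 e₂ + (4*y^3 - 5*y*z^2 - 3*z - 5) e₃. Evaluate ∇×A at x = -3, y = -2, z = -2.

(208, 0, -63)

(∇×A)₁ = ∂A₃/∂y − ∂A₂/∂z = -15*x*z^2 + 12*y^2 - 5*z^2
(∇×A)₂ = ∂A₁/∂z − ∂A₃/∂x = -2*x - 6
(∇×A)₃ = ∂A₂/∂x − ∂A₁/∂y = x + 10*y + 5*z^3
∇×A = (-15*x*z^2 + 12*y^2 - 5*z^2, -2*x - 6, x + 10*y + 5*z^3)
At (-3, -2, -2): (208, 0, -63).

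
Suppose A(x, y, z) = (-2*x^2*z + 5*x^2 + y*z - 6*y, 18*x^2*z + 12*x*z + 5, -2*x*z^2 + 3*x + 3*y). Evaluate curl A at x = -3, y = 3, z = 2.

(∇×A)₁ = ∂A₃/∂y − ∂A₂/∂z = -18*x^2 - 12*x + 3
(∇×A)₂ = ∂A₁/∂z − ∂A₃/∂x = -2*x^2 + y + 2*z^2 - 3
(∇×A)₃ = ∂A₂/∂x − ∂A₁/∂y = 36*x*z + 11*z + 6
∇×A = (-18*x^2 - 12*x + 3, -2*x^2 + y + 2*z^2 - 3, 36*x*z + 11*z + 6)
At (-3, 3, 2): (-123, -10, -188).

(-123, -10, -188)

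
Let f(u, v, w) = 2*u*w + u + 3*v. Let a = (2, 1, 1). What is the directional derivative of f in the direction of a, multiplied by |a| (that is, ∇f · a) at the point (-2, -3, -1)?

∂f/∂u = 2*w + 1
∂f/∂v = 3
∂f/∂w = 2*u
∇f at (-2, -3, -1) = (-1, 3, -4)
∇f · a = (-1)(2) + (3)(1) + (-4)(1) = -3

-3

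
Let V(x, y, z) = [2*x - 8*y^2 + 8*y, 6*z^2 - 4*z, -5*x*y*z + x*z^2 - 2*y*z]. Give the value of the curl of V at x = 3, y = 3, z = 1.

(∇×V)₁ = ∂V₃/∂y − ∂V₂/∂z = -5*x*z - 14*z + 4
(∇×V)₂ = ∂V₁/∂z − ∂V₃/∂x = 5*y*z - z^2
(∇×V)₃ = ∂V₂/∂x − ∂V₁/∂y = 16*y - 8
∇×V = (-5*x*z - 14*z + 4, 5*y*z - z^2, 16*y - 8)
At (3, 3, 1): (-25, 14, 40).

(-25, 14, 40)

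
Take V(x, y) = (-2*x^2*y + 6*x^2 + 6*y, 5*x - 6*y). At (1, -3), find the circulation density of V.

∂V₂/∂x = 5
∂V₁/∂y = -2*x^2 + 6
Scalar curl = 2*x^2 - 1
At (1, -3): 1.

1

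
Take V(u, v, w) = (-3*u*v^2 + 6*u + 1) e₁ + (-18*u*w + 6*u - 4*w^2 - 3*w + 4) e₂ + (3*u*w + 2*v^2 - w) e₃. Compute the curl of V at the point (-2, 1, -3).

(∇×V)₁ = ∂V₃/∂v − ∂V₂/∂w = 18*u + 4*v + 8*w + 3
(∇×V)₂ = ∂V₁/∂w − ∂V₃/∂u = -3*w
(∇×V)₃ = ∂V₂/∂u − ∂V₁/∂v = 6*u*v - 18*w + 6
∇×V = (18*u + 4*v + 8*w + 3, -3*w, 6*u*v - 18*w + 6)
At (-2, 1, -3): (-53, 9, 48).

(-53, 9, 48)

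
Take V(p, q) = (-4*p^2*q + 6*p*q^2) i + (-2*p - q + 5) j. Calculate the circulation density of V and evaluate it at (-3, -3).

∂V₂/∂p = -2
∂V₁/∂q = -4*p^2 + 12*p*q
Scalar curl = 4*p^2 - 12*p*q - 2
At (-3, -3): -74.

-74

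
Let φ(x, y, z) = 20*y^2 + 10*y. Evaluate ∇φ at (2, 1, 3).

(0, 50, 0)

∂φ/∂x = 0
∂φ/∂y = 40*y + 10
∂φ/∂z = 0
∇φ = (0, 40*y + 10, 0)
At (2, 1, 3): (0, 50, 0).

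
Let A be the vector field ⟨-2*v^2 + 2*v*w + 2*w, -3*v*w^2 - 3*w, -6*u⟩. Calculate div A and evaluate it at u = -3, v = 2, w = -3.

∂A₁/∂u = 0
∂A₂/∂v = -3*w^2
∂A₃/∂w = 0
∇·A = -3*w^2
At (-3, 2, -3): -27.

-27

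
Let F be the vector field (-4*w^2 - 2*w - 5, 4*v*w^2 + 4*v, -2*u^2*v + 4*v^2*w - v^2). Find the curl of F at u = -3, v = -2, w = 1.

(-14, 14, 0)

(∇×F)₁ = ∂F₃/∂v − ∂F₂/∂w = -2*u^2 - 2*v
(∇×F)₂ = ∂F₁/∂w − ∂F₃/∂u = 4*u*v - 8*w - 2
(∇×F)₃ = ∂F₂/∂u − ∂F₁/∂v = 0
∇×F = (-2*u^2 - 2*v, 4*u*v - 8*w - 2, 0)
At (-3, -2, 1): (-14, 14, 0).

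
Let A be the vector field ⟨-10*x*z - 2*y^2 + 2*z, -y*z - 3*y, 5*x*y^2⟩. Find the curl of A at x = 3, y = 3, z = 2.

(∇×A)₁ = ∂A₃/∂y − ∂A₂/∂z = 10*x*y + y
(∇×A)₂ = ∂A₁/∂z − ∂A₃/∂x = -10*x - 5*y^2 + 2
(∇×A)₃ = ∂A₂/∂x − ∂A₁/∂y = 4*y
∇×A = (10*x*y + y, -10*x - 5*y^2 + 2, 4*y)
At (3, 3, 2): (93, -73, 12).

(93, -73, 12)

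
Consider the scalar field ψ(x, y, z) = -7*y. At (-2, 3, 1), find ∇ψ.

∂ψ/∂x = 0
∂ψ/∂y = -7
∂ψ/∂z = 0
∇ψ = (0, -7, 0)
At (-2, 3, 1): (0, -7, 0).

(0, -7, 0)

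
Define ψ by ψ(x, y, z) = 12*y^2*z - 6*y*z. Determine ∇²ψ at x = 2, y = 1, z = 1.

24

∂²ψ/∂x² = 0
∂²ψ/∂y² = 24*z
∂²ψ/∂z² = 0
∇²ψ = 24*z
At (2, 1, 1): 24.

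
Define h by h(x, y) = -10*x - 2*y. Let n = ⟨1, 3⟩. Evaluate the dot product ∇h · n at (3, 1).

∂h/∂x = -10
∂h/∂y = -2
∇h at (3, 1) = (-10, -2)
∇h · n = (-10)(1) + (-2)(3) = -16

-16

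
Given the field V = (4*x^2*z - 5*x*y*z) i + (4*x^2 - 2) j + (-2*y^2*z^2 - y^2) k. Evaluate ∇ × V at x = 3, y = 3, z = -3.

(-114, -9, -21)

(∇×V)₁ = ∂V₃/∂y − ∂V₂/∂z = -4*y*z^2 - 2*y
(∇×V)₂ = ∂V₁/∂z − ∂V₃/∂x = 4*x^2 - 5*x*y
(∇×V)₃ = ∂V₂/∂x − ∂V₁/∂y = 5*x*z + 8*x
∇×V = (-4*y*z^2 - 2*y, 4*x^2 - 5*x*y, 5*x*z + 8*x)
At (3, 3, -3): (-114, -9, -21).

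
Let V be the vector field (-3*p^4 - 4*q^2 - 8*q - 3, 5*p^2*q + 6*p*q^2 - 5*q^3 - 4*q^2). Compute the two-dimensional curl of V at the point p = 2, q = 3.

∂V₂/∂p = 10*p*q + 6*q^2
∂V₁/∂q = -8*q - 8
Scalar curl = 10*p*q + 6*q^2 + 8*q + 8
At (2, 3): 146.

146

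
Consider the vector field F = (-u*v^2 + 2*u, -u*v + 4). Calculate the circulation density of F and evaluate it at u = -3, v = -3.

∂F₂/∂u = -v
∂F₁/∂v = -2*u*v
Scalar curl = 2*u*v - v
At (-3, -3): 21.

21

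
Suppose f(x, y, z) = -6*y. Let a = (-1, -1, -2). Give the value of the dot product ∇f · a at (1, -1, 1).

6

∂f/∂x = 0
∂f/∂y = -6
∂f/∂z = 0
∇f at (1, -1, 1) = (0, -6, 0)
∇f · a = (0)(-1) + (-6)(-1) + (0)(-2) = 6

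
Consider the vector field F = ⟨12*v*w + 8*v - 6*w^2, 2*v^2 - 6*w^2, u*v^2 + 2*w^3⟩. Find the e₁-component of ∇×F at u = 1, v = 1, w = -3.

-34

(∇×F)_1 = ∂F₃/∂v − ∂F₂/∂w
= 2*u*v − (-12*w)
= 2*u*v + 12*w
At (1, 1, -3): -34.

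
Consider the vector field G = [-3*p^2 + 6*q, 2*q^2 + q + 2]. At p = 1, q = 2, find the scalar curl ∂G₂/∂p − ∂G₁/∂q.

∂G₂/∂p = 0
∂G₁/∂q = 6
Scalar curl = -6
At (1, 2): -6.

-6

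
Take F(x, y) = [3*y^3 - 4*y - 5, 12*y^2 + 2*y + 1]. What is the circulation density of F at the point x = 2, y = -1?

∂F₂/∂x = 0
∂F₁/∂y = 9*y^2 - 4
Scalar curl = -9*y^2 + 4
At (2, -1): -5.

-5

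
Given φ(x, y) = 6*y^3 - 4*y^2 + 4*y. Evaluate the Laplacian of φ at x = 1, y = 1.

∂²φ/∂x² = 0
∂²φ/∂y² = 4*(9*y - 2)
∇²φ = 36*y - 8
At (1, 1): 28.

28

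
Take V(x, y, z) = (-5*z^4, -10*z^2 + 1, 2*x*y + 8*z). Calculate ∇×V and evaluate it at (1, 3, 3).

(62, -546, 0)

(∇×V)₁ = ∂V₃/∂y − ∂V₂/∂z = 2*x + 20*z
(∇×V)₂ = ∂V₁/∂z − ∂V₃/∂x = -2*y - 20*z^3
(∇×V)₃ = ∂V₂/∂x − ∂V₁/∂y = 0
∇×V = (2*x + 20*z, -2*y - 20*z^3, 0)
At (1, 3, 3): (62, -546, 0).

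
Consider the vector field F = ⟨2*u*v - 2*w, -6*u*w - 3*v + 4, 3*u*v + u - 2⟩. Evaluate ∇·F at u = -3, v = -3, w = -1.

∂F₁/∂u = 2*v
∂F₂/∂v = -3
∂F₃/∂w = 0
∇·F = 2*v - 3
At (-3, -3, -1): -9.

-9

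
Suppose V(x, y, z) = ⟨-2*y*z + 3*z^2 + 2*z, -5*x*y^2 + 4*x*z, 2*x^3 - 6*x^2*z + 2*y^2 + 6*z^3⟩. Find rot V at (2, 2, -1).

(∇×V)₁ = ∂V₃/∂y − ∂V₂/∂z = -4*x + 4*y
(∇×V)₂ = ∂V₁/∂z − ∂V₃/∂x = -6*x^2 + 12*x*z - 2*y + 6*z + 2
(∇×V)₃ = ∂V₂/∂x − ∂V₁/∂y = -5*y^2 + 6*z
∇×V = (-4*x + 4*y, -6*x^2 + 12*x*z - 2*y + 6*z + 2, -5*y^2 + 6*z)
At (2, 2, -1): (0, -56, -26).

(0, -56, -26)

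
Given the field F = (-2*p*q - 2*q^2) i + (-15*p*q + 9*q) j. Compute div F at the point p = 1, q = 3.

-12

∂F₁/∂p = -2*q
∂F₂/∂q = -15*p + 9
∇·F = -15*p - 2*q + 9
At (1, 3): -12.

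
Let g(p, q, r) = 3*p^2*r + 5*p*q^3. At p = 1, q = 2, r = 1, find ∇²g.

∂²g/∂p² = 6*r
∂²g/∂q² = 30*p*q
∂²g/∂r² = 0
∇²g = 30*p*q + 6*r
At (1, 2, 1): 66.

66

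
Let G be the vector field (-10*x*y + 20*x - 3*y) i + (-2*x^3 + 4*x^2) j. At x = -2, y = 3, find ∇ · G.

-10

∂G₁/∂x = -10*y + 20
∂G₂/∂y = 0
∇·G = -10*y + 20
At (-2, 3): -10.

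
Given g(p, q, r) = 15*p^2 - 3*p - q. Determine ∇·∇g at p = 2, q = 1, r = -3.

30

∂²g/∂p² = 30
∂²g/∂q² = 0
∂²g/∂r² = 0
∇²g = 30
At (2, 1, -3): 30.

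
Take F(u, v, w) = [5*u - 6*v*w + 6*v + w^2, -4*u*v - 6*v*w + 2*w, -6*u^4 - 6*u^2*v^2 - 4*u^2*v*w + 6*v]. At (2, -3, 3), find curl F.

(82, 288, 24)

(∇×F)₁ = ∂F₃/∂v − ∂F₂/∂w = -12*u^2*v - 4*u^2*w + 6*v + 4
(∇×F)₂ = ∂F₁/∂w − ∂F₃/∂u = 24*u^3 + 12*u*v^2 + 8*u*v*w - 6*v + 2*w
(∇×F)₃ = ∂F₂/∂u − ∂F₁/∂v = -4*v + 6*w - 6
∇×F = (-12*u^2*v - 4*u^2*w + 6*v + 4, 24*u^3 + 12*u*v^2 + 8*u*v*w - 6*v + 2*w, -4*v + 6*w - 6)
At (2, -3, 3): (82, 288, 24).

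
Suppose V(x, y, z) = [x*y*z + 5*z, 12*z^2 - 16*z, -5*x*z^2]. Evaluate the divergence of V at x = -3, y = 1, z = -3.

-93

∂V₁/∂x = y*z
∂V₂/∂y = 0
∂V₃/∂z = -10*x*z
∇·V = -10*x*z + y*z
At (-3, 1, -3): -93.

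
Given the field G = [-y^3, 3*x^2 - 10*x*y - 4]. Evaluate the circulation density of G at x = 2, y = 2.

∂G₂/∂x = 6*x - 10*y
∂G₁/∂y = -3*y^2
Scalar curl = 6*x + 3*y^2 - 10*y
At (2, 2): 4.

4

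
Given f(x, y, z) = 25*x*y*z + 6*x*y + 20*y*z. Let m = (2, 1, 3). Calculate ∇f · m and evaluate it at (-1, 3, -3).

∂f/∂x = 25*y*z + 6*y
∂f/∂y = 25*x*z + 6*x + 20*z
∂f/∂z = 25*x*y + 20*y
∇f at (-1, 3, -3) = (-207, 9, -15)
∇f · m = (-207)(2) + (9)(1) + (-15)(3) = -450

-450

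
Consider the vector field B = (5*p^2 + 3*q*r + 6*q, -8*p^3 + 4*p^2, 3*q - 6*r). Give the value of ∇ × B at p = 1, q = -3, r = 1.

(3, -9, -25)

(∇×B)₁ = ∂B₃/∂q − ∂B₂/∂r = 3
(∇×B)₂ = ∂B₁/∂r − ∂B₃/∂p = 3*q
(∇×B)₃ = ∂B₂/∂p − ∂B₁/∂q = -24*p^2 + 8*p - 3*r - 6
∇×B = (3, 3*q, -24*p^2 + 8*p - 3*r - 6)
At (1, -3, 1): (3, -9, -25).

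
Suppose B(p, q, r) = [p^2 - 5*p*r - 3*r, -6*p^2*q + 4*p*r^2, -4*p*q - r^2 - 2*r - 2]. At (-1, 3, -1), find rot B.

(-4, 14, 40)

(∇×B)₁ = ∂B₃/∂q − ∂B₂/∂r = -8*p*r - 4*p
(∇×B)₂ = ∂B₁/∂r − ∂B₃/∂p = -5*p + 4*q - 3
(∇×B)₃ = ∂B₂/∂p − ∂B₁/∂q = -12*p*q + 4*r^2
∇×B = (-8*p*r - 4*p, -5*p + 4*q - 3, -12*p*q + 4*r^2)
At (-1, 3, -1): (-4, 14, 40).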